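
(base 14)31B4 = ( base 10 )8586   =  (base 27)bl0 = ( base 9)12700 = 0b10000110001010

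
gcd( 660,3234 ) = 66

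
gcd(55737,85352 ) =1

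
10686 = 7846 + 2840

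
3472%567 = 70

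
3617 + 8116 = 11733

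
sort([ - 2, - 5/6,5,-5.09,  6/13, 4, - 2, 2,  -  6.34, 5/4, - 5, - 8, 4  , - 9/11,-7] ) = [-8, - 7, - 6.34, - 5.09,  -  5,-2,-2,  -  5/6, - 9/11,6/13  ,  5/4, 2, 4, 4,5]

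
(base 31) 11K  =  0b1111110100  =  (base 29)15q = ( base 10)1012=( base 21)264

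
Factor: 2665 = 5^1*13^1*41^1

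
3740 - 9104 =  - 5364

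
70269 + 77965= 148234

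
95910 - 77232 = 18678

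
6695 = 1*6695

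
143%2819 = 143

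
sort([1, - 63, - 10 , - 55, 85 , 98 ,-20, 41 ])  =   [  -  63,  -  55,-20,-10, 1,41,85, 98] 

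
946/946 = 1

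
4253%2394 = 1859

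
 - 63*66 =- 4158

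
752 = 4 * 188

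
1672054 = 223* 7498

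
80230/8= 40115/4 = 10028.75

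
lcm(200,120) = 600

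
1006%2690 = 1006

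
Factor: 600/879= 2^3*5^2*293^(-1) = 200/293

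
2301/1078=2+ 145/1078 = 2.13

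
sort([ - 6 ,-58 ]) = [ -58, - 6 ] 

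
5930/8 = 2965/4 = 741.25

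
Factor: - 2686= - 2^1 *17^1 * 79^1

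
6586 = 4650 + 1936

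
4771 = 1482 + 3289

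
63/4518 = 7/502 = 0.01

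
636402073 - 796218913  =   - 159816840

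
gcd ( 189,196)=7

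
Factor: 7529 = 7529^1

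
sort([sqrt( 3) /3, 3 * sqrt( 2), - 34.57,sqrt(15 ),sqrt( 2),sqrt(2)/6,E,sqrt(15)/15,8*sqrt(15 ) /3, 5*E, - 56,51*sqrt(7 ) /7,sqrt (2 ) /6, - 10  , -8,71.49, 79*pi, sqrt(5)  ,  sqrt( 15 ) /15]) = [ - 56, - 34.57, - 10,-8,sqrt( 2 )/6,sqrt(2) /6, sqrt(15 ) /15, sqrt(15)/15,sqrt(3 )/3, sqrt( 2 ),sqrt(5),E,sqrt( 15), 3*sqrt(2),8*sqrt(15) /3, 5*E,51*sqrt(7 ) /7,71.49,79 * pi]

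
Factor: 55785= 3^1*5^1*3719^1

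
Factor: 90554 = 2^1* 19^1*2383^1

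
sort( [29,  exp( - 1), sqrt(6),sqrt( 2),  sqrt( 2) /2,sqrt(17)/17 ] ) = [ sqrt( 17) /17, exp( - 1 ),sqrt( 2 ) /2, sqrt( 2 ), sqrt(6),29]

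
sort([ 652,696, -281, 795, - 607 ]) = [ - 607, - 281, 652, 696, 795] 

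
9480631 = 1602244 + 7878387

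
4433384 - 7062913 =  - 2629529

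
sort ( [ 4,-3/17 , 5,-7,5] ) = [ - 7, - 3/17, 4 , 5,  5] 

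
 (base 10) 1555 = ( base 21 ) 3b1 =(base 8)3023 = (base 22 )34F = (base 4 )120103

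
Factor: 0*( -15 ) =0 = 0^1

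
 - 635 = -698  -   - 63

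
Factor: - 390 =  -2^1*3^1*5^1 * 13^1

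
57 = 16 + 41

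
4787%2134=519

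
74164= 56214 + 17950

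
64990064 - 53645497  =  11344567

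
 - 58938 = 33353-92291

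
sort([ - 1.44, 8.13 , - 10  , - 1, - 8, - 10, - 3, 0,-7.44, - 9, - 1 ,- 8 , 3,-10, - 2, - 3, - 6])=[ - 10, - 10, - 10, - 9 , - 8, - 8, - 7.44 ,-6, - 3, - 3,-2, - 1.44,-1, - 1,  0, 3, 8.13]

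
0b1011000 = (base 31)2q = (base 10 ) 88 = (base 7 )154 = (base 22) 40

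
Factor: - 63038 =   -  2^1*43^1*733^1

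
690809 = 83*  8323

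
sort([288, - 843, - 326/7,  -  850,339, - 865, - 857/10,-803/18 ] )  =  [-865 ,  -  850 , - 843,  -  857/10, - 326/7, - 803/18,288,339 ] 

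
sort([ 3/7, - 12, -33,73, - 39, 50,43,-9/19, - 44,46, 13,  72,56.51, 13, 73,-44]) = [ - 44 , - 44,-39, - 33,-12,-9/19,3/7,13, 13, 43,46, 50,56.51,72, 73 , 73 ] 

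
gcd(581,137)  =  1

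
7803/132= 2601/44  =  59.11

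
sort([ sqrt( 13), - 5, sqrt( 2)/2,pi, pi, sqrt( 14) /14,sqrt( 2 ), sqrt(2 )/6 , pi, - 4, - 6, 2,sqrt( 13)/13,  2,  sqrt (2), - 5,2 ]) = [ - 6, -5 , - 5, - 4,sqrt(2)/6,sqrt( 14) /14,sqrt( 13) /13, sqrt( 2) /2,sqrt( 2 ),  sqrt(2),2, 2,2,  pi,pi, pi, sqrt(13) ]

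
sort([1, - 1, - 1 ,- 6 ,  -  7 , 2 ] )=[ - 7, - 6 , - 1 , - 1, 1, 2 ] 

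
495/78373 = 495/78373 = 0.01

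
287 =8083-7796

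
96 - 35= 61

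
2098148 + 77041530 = 79139678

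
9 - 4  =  5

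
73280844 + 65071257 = 138352101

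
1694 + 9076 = 10770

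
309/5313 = 103/1771 = 0.06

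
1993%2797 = 1993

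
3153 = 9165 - 6012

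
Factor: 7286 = 2^1*3643^1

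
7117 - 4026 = 3091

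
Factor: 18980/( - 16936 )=  -  2^(-1 )* 5^1 *13^1*29^( - 1) = - 65/58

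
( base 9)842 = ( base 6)3102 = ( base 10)686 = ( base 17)266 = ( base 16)2AE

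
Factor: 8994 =2^1 * 3^1*1499^1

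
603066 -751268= - 148202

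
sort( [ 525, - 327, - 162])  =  [-327, - 162,  525 ]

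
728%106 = 92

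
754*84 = 63336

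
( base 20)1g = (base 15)26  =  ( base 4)210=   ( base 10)36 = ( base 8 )44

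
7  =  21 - 14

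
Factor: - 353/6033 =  - 3^(-1 ) *353^1*2011^( -1) 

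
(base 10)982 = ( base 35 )s2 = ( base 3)1100101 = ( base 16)3d6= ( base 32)UM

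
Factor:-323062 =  - 2^1*161531^1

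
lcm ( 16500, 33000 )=33000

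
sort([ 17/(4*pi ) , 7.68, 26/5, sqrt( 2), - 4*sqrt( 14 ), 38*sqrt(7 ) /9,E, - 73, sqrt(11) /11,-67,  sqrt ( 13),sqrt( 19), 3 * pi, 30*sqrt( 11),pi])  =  [-73, - 67,-4 * sqrt( 14 ), sqrt( 11 )/11, 17/( 4*pi), sqrt(2), E, pi,sqrt( 13), sqrt( 19 ),26/5, 7.68,3*pi,38 * sqrt(7)/9, 30*sqrt(11) ] 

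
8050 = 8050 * 1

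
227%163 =64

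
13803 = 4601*3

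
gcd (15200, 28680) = 40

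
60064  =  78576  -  18512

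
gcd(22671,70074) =2061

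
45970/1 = 45970 = 45970.00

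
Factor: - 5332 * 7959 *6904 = - 2^5*3^1 *7^1 *31^1*43^1*379^1*863^1 = -  292987726752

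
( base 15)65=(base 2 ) 1011111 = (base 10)95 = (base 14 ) 6b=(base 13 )74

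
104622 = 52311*2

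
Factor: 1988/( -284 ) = -7 = - 7^1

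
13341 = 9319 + 4022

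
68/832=17/208 = 0.08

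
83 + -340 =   -  257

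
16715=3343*5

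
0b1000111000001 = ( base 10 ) 4545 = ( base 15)1530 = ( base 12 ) 2769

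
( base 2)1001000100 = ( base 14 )2d6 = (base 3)210111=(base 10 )580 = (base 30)JA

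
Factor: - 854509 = -151^1* 5659^1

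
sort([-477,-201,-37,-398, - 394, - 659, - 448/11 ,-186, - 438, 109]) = [ - 659,-477,-438,-398, - 394,- 201,-186,-448/11, - 37,109]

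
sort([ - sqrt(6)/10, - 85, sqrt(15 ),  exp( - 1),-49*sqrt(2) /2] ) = [ - 85, - 49*sqrt(2)/2, - sqrt( 6)/10, exp(-1 ),sqrt(15 )] 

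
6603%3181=241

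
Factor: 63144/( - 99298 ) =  - 2^2*3^2*131^( - 1)*379^( - 1 ) * 877^1 =- 31572/49649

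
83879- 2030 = 81849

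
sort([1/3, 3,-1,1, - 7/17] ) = [ - 1,  -  7/17,1/3,1, 3 ]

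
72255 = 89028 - 16773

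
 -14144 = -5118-9026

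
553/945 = 79/135  =  0.59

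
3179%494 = 215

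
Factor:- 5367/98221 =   -  3^1*1789^1*98221^(-1) 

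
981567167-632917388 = 348649779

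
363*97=35211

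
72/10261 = 72/10261=0.01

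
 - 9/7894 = - 1 + 7885/7894=-0.00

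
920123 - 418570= 501553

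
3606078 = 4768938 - 1162860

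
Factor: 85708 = 2^2*7^1 * 3061^1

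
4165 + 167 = 4332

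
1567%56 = 55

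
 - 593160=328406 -921566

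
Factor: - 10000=  -  2^4*5^4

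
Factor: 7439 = 43^1 * 173^1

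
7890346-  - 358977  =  8249323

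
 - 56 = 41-97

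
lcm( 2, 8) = 8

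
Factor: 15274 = 2^1*7^1* 1091^1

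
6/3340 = 3/1670 = 0.00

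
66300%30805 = 4690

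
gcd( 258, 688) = 86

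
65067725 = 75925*857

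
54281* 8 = 434248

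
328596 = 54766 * 6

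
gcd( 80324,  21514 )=2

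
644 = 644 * 1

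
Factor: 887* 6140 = 2^2*5^1 * 307^1*887^1 = 5446180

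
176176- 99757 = 76419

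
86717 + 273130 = 359847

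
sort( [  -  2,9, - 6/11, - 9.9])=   [ - 9.9, - 2, -6/11, 9 ]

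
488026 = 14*34859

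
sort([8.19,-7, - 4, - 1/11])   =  [ - 7, - 4, - 1/11,8.19] 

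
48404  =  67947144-67898740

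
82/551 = 82/551= 0.15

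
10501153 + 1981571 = 12482724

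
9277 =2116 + 7161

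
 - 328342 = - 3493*94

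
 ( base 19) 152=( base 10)458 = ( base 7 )1223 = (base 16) 1ca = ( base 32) EA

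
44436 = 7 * 6348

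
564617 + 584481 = 1149098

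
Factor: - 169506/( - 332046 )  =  73/143 = 11^( - 1 )*13^( - 1)*73^1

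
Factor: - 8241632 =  - 2^5*7^1* 36793^1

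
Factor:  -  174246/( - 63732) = 257/94 = 2^( - 1)*47^(  -  1)*257^1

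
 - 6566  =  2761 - 9327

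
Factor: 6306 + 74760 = 81066  =  2^1*3^1*59^1 * 229^1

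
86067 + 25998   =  112065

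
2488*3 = 7464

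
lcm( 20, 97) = 1940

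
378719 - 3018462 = - 2639743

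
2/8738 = 1/4369 = 0.00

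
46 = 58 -12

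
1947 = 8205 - 6258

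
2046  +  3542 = 5588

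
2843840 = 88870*32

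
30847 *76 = 2344372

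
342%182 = 160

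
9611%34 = 23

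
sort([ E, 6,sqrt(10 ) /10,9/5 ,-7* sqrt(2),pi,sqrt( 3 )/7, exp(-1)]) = [ - 7*sqrt(2),sqrt(3)/7,sqrt( 10) /10 , exp(  -  1 ),9/5,E,pi,6]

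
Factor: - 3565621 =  - 23^1  *155027^1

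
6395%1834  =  893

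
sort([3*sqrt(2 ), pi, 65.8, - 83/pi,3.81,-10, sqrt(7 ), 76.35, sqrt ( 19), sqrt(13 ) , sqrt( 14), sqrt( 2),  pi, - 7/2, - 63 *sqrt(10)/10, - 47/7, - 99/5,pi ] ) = [ - 83/pi,  -  63*sqrt(10) /10, - 99/5,-10,  -  47/7, - 7/2, sqrt(2),sqrt(7),pi, pi, pi, sqrt(13 ), sqrt(14),3.81, 3*sqrt ( 2),sqrt ( 19), 65.8, 76.35]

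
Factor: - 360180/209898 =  - 290/169  =  - 2^1  *5^1*13^( - 2) *29^1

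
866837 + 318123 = 1184960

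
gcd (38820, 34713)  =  3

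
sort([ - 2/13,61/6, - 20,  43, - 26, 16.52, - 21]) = [-26, - 21, - 20, - 2/13, 61/6,16.52, 43]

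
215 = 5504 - 5289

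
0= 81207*0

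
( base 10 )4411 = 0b1000100111011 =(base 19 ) c43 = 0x113B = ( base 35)3L1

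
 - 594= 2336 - 2930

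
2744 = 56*49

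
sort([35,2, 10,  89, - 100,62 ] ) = [ - 100, 2,  10, 35,62 , 89] 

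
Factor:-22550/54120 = -2^( - 2 )*3^( - 1 )*5^1 = - 5/12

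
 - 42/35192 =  - 1 + 17575/17596 = - 0.00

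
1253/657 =1+596/657 =1.91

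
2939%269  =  249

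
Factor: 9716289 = 3^1*11^1*79^1*  3727^1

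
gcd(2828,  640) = 4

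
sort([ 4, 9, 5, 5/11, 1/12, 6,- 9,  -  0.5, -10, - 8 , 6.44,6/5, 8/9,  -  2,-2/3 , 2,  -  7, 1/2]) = [ - 10,-9,-8, -7,  -  2,-2/3,  -  0.5,1/12, 5/11 , 1/2, 8/9, 6/5, 2, 4, 5, 6, 6.44,9]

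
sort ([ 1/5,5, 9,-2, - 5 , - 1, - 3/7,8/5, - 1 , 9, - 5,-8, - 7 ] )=[-8,-7,-5, - 5 ,- 2, - 1, - 1, - 3/7,1/5,8/5,5,9, 9 ] 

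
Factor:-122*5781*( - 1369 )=965531058 = 2^1*3^1 *37^2*41^1*47^1 * 61^1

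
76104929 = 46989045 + 29115884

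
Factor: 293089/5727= 12743/249=3^ ( - 1)*83^(- 1 )*12743^1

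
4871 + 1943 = 6814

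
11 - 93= - 82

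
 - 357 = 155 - 512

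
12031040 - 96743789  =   - 84712749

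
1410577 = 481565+929012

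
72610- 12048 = 60562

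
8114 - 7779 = 335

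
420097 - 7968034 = - 7547937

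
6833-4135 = 2698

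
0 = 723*0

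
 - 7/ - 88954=7/88954 = 0.00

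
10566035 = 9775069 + 790966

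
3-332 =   -  329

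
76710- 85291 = -8581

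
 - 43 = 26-69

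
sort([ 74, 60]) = [ 60,74]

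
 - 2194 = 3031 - 5225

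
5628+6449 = 12077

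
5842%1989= 1864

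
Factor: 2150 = 2^1*5^2*43^1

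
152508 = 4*38127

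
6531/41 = 6531/41 = 159.29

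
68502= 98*699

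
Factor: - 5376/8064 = - 2/3 = - 2^1*3^( - 1 )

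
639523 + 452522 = 1092045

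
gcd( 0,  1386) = 1386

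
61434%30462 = 510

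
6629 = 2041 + 4588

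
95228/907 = 95228/907 =104.99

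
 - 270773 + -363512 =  - 634285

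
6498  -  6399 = 99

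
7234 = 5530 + 1704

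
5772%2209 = 1354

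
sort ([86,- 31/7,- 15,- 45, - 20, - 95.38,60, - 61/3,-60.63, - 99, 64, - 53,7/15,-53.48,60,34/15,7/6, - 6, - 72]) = [ - 99, - 95.38, - 72, - 60.63, - 53.48 , - 53 , - 45, - 61/3, - 20,  -  15, -6, - 31/7, 7/15, 7/6, 34/15, 60,60,64,86]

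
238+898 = 1136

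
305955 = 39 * 7845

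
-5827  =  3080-8907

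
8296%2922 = 2452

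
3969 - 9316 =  - 5347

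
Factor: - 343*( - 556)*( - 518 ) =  - 98786744 = - 2^3*7^4*37^1*139^1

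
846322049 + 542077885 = 1388399934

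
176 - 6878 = -6702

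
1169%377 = 38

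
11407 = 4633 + 6774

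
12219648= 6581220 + 5638428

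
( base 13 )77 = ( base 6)242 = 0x62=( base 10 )98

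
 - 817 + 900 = 83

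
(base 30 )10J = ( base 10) 919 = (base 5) 12134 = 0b1110010111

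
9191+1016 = 10207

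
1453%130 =23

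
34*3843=130662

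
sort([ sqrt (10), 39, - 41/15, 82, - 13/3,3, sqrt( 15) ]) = [ - 13/3, - 41/15,3,  sqrt(10 ),sqrt(15 ),39,82 ] 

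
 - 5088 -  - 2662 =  -2426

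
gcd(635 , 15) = 5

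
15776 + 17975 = 33751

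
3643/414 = 3643/414 =8.80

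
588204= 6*98034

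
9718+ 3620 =13338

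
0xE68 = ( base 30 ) 42s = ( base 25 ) 5md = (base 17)ccg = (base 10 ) 3688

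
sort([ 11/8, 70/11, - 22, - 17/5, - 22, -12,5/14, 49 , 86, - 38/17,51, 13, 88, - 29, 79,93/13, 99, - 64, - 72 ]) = [-72, - 64, - 29, - 22, - 22, - 12 , - 17/5, - 38/17 , 5/14, 11/8,70/11,93/13,13,49,51, 79, 86,  88,99]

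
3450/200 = 17+1/4 = 17.25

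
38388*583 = 22380204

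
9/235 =9/235 = 0.04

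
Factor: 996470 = 2^1*5^1*251^1 * 397^1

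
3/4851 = 1/1617  =  0.00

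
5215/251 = 5215/251 = 20.78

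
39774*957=38063718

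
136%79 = 57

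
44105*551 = 24301855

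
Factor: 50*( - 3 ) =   -  2^1*3^1* 5^2 = - 150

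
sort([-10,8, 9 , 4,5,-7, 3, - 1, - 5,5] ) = [ - 10, - 7, - 5, - 1, 3 , 4,5, 5, 8,9]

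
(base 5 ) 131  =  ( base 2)101001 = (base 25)1g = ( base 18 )25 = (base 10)41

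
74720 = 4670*16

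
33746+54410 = 88156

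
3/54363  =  1/18121  =  0.00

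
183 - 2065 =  - 1882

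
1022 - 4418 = -3396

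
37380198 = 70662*529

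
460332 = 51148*9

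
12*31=372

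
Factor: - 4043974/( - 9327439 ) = 2^1*47^1 * 3911^1*847949^( - 1) = 367634/847949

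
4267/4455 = 4267/4455=0.96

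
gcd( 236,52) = 4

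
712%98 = 26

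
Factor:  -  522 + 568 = 2^1  *  23^1 = 46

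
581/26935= 581/26935 = 0.02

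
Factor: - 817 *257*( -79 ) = 16587551 = 19^1*43^1 * 79^1*257^1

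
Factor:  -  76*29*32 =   -  2^7*19^1*29^1=-70528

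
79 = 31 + 48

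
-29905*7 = -209335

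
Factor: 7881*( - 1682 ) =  - 13255842 = - 2^1*3^1*29^2 * 37^1*71^1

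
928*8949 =8304672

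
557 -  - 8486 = 9043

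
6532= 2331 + 4201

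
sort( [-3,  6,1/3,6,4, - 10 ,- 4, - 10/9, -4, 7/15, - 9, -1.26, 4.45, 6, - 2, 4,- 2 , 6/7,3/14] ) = [-10,-9, - 4, - 4,-3,- 2, - 2, - 1.26,-10/9, 3/14, 1/3, 7/15, 6/7,4,4,  4.45, 6,6, 6 ] 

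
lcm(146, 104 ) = 7592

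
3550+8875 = 12425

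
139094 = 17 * 8182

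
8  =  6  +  2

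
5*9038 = 45190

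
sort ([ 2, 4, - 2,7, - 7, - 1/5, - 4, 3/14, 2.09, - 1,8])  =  [ - 7 , - 4, - 2,  -  1, - 1/5,3/14, 2, 2.09, 4,  7, 8]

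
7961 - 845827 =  - 837866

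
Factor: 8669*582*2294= 2^2*3^1*31^1*37^1 *97^1*8669^1 = 11574051252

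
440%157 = 126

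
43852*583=25565716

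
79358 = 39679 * 2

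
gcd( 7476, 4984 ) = 2492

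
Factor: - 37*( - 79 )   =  37^1*79^1= 2923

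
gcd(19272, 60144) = 24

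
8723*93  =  811239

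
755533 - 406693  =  348840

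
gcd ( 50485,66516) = 23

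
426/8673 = 142/2891  =  0.05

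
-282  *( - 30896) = 8712672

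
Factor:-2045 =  - 5^1*409^1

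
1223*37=45251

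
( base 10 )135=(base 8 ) 207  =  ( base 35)3u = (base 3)12000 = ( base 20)6f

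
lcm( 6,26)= 78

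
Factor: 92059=11^1*8369^1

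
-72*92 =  - 6624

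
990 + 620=1610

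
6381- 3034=3347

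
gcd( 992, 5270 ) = 62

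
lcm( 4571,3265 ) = 22855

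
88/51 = 1 + 37/51  =  1.73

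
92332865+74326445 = 166659310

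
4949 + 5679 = 10628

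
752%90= 32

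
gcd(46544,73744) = 16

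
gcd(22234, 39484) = 2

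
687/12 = 57 + 1/4 = 57.25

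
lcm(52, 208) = 208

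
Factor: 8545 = 5^1*1709^1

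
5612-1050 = 4562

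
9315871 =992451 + 8323420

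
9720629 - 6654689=3065940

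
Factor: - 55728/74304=  -  2^( - 2 )*3^1 = - 3/4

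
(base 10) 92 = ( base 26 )3e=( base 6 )232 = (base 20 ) 4C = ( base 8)134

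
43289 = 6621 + 36668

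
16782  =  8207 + 8575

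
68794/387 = 177 + 295/387 = 177.76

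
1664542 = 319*5218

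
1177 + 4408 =5585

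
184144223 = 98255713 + 85888510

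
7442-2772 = 4670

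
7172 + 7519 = 14691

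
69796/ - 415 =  - 169 + 339/415 = - 168.18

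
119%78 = 41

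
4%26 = 4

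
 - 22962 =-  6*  3827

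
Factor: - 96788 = - 2^2*24197^1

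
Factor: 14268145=5^1*19^1*29^1 * 5179^1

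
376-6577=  - 6201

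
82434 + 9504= 91938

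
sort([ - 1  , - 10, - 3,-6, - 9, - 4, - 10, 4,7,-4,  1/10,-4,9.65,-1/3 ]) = [ - 10, -10, - 9, - 6 , - 4,- 4 , - 4, - 3, - 1,-1/3,1/10, 4, 7,9.65]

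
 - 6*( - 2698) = 16188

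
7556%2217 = 905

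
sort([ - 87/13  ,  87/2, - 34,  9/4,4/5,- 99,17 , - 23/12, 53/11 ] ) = [-99, - 34 ,-87/13, - 23/12, 4/5, 9/4, 53/11  ,  17,87/2]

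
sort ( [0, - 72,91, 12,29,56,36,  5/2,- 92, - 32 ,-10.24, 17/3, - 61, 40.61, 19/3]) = [ - 92, - 72, - 61, - 32, - 10.24, 0, 5/2, 17/3, 19/3, 12, 29, 36, 40.61,56,  91 ]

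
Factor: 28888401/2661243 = 9629467/887081 = 13^( - 2)* 29^( - 1)*181^(- 1 )* 2129^1*4523^1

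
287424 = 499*576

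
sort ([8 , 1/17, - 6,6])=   [ - 6,1/17, 6,8 ] 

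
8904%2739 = 687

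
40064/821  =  48 + 656/821  =  48.80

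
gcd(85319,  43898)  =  1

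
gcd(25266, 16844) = 8422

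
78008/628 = 124 + 34/157 =124.22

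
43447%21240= 967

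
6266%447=8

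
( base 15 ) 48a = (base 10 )1030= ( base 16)406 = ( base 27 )1B4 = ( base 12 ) 71a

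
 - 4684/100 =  - 1171/25 = - 46.84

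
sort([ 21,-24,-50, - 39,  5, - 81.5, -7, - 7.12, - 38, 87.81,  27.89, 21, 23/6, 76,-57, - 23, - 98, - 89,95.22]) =[ - 98, - 89,  -  81.5 , -57, - 50,  -  39, - 38, - 24, - 23, - 7.12 , - 7, 23/6 , 5 , 21, 21, 27.89 , 76,87.81, 95.22]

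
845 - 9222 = - 8377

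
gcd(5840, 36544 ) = 16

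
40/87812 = 10/21953 = 0.00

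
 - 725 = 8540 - 9265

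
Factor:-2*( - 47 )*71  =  2^1*47^1*71^1= 6674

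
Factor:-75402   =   - 2^1*3^2*59^1 * 71^1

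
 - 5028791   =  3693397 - 8722188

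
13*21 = 273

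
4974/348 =14 + 17/58 = 14.29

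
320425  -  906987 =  - 586562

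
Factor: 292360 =2^3*5^1 * 7309^1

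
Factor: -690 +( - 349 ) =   -  1039 = -  1039^1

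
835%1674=835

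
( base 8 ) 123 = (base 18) 4b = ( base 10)83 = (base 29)2p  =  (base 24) 3B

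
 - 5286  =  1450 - 6736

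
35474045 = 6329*5605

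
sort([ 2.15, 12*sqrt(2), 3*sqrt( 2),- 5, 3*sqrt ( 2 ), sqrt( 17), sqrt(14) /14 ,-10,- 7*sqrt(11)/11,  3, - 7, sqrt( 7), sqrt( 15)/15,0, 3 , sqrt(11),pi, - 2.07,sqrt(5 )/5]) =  [ - 10,  -  7,- 5,-7*sqrt(11)/11, - 2.07,0 , sqrt( 15)/15,sqrt(14)/14, sqrt( 5) /5, 2.15, sqrt ( 7),3,  3, pi , sqrt(11), sqrt( 17), 3*sqrt (2),  3*sqrt (2),12*sqrt( 2) ]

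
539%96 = 59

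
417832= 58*7204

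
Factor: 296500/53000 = 593/106 = 2^ ( - 1 ) * 53^( - 1 )*593^1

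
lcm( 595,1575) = 26775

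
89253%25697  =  12162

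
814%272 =270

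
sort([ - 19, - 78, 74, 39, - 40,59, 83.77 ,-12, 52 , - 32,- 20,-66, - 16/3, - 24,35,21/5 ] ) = [ - 78,-66, - 40,-32, - 24,-20, - 19, - 12,-16/3, 21/5, 35,  39,52,  59, 74,83.77]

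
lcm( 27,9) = 27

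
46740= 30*1558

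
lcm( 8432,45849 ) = 733584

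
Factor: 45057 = 3^1*23^1*653^1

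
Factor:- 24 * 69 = -2^3* 3^2*23^1=-1656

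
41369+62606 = 103975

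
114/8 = 14 + 1/4= 14.25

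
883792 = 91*9712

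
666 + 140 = 806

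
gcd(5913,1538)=1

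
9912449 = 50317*197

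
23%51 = 23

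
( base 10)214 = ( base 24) 8m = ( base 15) e4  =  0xd6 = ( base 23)97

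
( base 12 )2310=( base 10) 3900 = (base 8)7474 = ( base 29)4ie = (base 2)111100111100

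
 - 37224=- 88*423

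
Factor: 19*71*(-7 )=- 9443 = -7^1*19^1*71^1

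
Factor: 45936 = 2^4*3^2  *11^1*29^1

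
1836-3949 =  - 2113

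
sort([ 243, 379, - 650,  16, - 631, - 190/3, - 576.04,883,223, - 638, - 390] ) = [ - 650,- 638, - 631, - 576.04,-390, - 190/3,16, 223,243,379,883]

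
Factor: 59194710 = 2^1*3^2 * 5^1*657719^1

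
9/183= 3/61 = 0.05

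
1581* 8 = 12648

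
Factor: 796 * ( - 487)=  - 387652 =-  2^2 * 199^1*487^1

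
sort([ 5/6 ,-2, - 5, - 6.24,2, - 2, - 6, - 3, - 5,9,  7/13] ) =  [ - 6.24, - 6, - 5, - 5,  -  3 , - 2, - 2,7/13,5/6, 2, 9 ] 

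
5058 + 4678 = 9736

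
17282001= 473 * 36537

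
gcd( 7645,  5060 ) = 55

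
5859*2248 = 13171032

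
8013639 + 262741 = 8276380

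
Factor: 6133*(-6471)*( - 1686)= 2^1*3^3 * 281^1*719^1*6133^1 =66911680098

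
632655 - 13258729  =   - 12626074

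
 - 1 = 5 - 6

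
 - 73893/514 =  - 73893/514 = - 143.76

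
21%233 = 21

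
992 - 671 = 321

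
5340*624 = 3332160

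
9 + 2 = 11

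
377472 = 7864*48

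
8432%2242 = 1706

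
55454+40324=95778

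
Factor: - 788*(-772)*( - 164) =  - 99767104 =- 2^6*41^1*193^1 *197^1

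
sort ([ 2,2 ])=[2 , 2]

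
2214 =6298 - 4084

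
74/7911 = 74/7911 = 0.01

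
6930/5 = 1386 = 1386.00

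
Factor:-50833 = - 50833^1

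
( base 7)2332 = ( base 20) 22g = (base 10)856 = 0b1101011000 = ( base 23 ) 1e5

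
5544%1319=268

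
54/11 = 4 + 10/11 =4.91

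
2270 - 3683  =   - 1413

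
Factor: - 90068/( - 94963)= 92/97= 2^2 * 23^1 * 97^(- 1)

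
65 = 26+39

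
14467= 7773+6694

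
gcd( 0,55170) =55170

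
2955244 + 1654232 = 4609476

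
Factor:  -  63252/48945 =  - 2^2*3^1 * 5^(-1 )*7^1*13^(-1) = - 84/65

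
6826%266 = 176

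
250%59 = 14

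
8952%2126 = 448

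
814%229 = 127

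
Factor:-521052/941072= - 130263/235268 = - 2^(  -  2)*3^1*7^1 * 11^(-1) * 5347^( - 1 )  *  6203^1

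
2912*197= 573664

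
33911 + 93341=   127252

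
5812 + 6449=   12261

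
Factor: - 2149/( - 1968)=2^(  -  4) * 3^(-1 )*7^1*41^( - 1)*307^1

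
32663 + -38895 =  - 6232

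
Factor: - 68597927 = -1021^1 * 67187^1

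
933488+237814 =1171302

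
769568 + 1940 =771508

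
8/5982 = 4/2991 = 0.00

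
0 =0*20718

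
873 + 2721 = 3594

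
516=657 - 141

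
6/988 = 3/494  =  0.01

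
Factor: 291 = 3^1*97^1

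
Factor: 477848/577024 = 53/64= 2^(  -  6)*53^1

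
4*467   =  1868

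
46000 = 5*9200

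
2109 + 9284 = 11393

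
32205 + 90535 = 122740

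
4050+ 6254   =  10304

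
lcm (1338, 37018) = 111054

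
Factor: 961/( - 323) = -17^( - 1)*19^( - 1 )*31^2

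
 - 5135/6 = -5135/6 = - 855.83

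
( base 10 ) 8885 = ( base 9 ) 13162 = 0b10001010110101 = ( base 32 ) 8LL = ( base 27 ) c52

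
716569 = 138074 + 578495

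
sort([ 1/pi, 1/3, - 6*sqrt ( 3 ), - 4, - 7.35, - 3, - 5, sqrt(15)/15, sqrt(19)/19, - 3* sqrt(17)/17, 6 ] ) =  [ - 6*sqrt( 3), - 7.35, - 5, - 4, - 3,-3*sqrt(17)/17,sqrt(19)/19, sqrt( 15)/15,  1/pi, 1/3, 6 ]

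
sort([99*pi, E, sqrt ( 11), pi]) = [E, pi,sqrt(11), 99*pi]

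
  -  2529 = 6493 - 9022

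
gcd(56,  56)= 56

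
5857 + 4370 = 10227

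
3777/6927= 1259/2309= 0.55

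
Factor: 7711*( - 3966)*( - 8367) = 255878138142= 2^1*3^2 * 11^1*661^1*701^1*2789^1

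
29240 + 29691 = 58931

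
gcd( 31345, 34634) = 1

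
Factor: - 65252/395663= - 2^2*11^1*97^( - 1 )*1483^1*4079^(-1 )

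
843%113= 52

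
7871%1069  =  388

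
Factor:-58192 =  - 2^4*3637^1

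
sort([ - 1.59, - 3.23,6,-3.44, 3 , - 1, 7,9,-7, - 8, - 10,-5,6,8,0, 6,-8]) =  [ - 10,-8,-8,- 7, - 5,  -  3.44, - 3.23,-1.59,- 1, 0, 3, 6, 6, 6, 7, 8, 9 ] 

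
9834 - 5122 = 4712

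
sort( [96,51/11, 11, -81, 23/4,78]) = [ - 81,51/11, 23/4, 11, 78,96 ] 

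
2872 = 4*718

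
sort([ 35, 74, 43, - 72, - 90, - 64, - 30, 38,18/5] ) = [  -  90, - 72, - 64, - 30, 18/5, 35,38,43,74 ] 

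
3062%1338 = 386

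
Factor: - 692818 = -2^1*7^1*17^1*41^1*71^1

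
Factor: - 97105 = -5^1*19421^1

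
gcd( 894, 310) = 2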